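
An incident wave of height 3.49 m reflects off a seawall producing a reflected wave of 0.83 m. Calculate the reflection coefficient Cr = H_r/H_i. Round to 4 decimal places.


Cr = H_r / H_i
Cr = 0.83 / 3.49
Cr = 0.2378

0.2378


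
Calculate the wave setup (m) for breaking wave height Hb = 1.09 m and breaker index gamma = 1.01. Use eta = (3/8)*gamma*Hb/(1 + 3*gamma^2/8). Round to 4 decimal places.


eta = (3/8) * gamma * Hb / (1 + 3*gamma^2/8)
Numerator = (3/8) * 1.01 * 1.09 = 0.412838
Denominator = 1 + 3*1.01^2/8 = 1 + 0.382538 = 1.382538
eta = 0.412838 / 1.382538
eta = 0.2986 m

0.2986


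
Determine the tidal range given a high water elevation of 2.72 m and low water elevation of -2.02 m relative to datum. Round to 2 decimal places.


Tidal range = High water - Low water
Tidal range = 2.72 - (-2.02)
Tidal range = 4.74 m

4.74


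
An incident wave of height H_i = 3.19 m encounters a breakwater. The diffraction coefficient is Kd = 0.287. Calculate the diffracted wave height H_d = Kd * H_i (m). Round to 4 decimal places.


H_d = Kd * H_i
H_d = 0.287 * 3.19
H_d = 0.9155 m

0.9155


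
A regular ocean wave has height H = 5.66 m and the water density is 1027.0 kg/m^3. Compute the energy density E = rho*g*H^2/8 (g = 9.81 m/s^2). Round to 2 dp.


E = (1/8) * rho * g * H^2
E = (1/8) * 1027.0 * 9.81 * 5.66^2
E = 0.125 * 1027.0 * 9.81 * 32.0356
E = 40344.31 J/m^2

40344.31


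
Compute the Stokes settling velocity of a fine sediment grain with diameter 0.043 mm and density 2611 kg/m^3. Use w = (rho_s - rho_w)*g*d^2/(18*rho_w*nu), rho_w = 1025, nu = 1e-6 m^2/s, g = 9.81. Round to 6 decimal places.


w = (rho_s - rho_w) * g * d^2 / (18 * rho_w * nu)
d = 0.043 mm = 0.000043 m
rho_s - rho_w = 2611 - 1025 = 1586
Numerator = 1586 * 9.81 * (0.000043)^2 = 0.000028767962
Denominator = 18 * 1025 * 1e-6 = 0.018450
w = 0.001559 m/s

0.001559


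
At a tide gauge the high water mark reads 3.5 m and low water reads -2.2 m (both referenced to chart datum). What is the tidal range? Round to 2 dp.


Tidal range = High water - Low water
Tidal range = 3.5 - (-2.2)
Tidal range = 5.70 m

5.70


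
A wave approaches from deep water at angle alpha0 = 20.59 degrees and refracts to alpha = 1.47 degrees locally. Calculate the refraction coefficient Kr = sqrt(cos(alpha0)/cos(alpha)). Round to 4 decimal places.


Kr = sqrt(cos(alpha0) / cos(alpha))
cos(20.59) = 0.936121
cos(1.47) = 0.999671
Kr = sqrt(0.936121 / 0.999671)
Kr = sqrt(0.936429)
Kr = 0.9677

0.9677


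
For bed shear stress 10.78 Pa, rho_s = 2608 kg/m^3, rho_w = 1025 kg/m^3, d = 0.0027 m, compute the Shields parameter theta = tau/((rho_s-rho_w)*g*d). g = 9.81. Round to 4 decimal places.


theta = tau / ((rho_s - rho_w) * g * d)
rho_s - rho_w = 2608 - 1025 = 1583
Denominator = 1583 * 9.81 * 0.0027 = 41.928921
theta = 10.78 / 41.928921
theta = 0.2571

0.2571


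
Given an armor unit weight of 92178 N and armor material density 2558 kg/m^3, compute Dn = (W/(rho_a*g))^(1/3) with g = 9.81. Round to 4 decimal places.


V = W / (rho_a * g)
V = 92178 / (2558 * 9.81)
V = 92178 / 25093.98
V = 3.673311 m^3
Dn = V^(1/3) = 3.673311^(1/3)
Dn = 1.5430 m

1.5430


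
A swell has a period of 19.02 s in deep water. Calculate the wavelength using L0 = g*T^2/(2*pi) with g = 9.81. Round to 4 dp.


L0 = g * T^2 / (2 * pi)
L0 = 9.81 * 19.02^2 / (2 * pi)
L0 = 9.81 * 361.7604 / 6.28319
L0 = 3548.8695 / 6.28319
L0 = 564.8201 m

564.8201


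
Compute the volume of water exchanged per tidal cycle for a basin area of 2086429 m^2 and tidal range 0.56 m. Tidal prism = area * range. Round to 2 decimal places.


Tidal prism = Area * Tidal range
P = 2086429 * 0.56
P = 1168400.24 m^3

1168400.24


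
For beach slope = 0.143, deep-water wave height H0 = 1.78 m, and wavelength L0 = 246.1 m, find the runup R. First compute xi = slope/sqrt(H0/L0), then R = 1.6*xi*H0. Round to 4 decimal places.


xi = slope / sqrt(H0/L0)
H0/L0 = 1.78/246.1 = 0.007233
sqrt(0.007233) = 0.085046
xi = 0.143 / 0.085046 = 1.681442
R = 1.6 * xi * H0 = 1.6 * 1.681442 * 1.78
R = 4.7887 m

4.7887


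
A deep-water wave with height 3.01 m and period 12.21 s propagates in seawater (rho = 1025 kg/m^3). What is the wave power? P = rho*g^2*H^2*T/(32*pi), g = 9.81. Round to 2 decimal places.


P = rho * g^2 * H^2 * T / (32 * pi)
P = 1025 * 9.81^2 * 3.01^2 * 12.21 / (32 * pi)
P = 1025 * 96.2361 * 9.0601 * 12.21 / 100.53096
P = 108545.22 W/m

108545.22


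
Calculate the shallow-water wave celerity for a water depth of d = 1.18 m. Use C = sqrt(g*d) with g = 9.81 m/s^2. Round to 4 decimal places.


Using the shallow-water approximation:
C = sqrt(g * d) = sqrt(9.81 * 1.18)
C = sqrt(11.5758)
C = 3.4023 m/s

3.4023


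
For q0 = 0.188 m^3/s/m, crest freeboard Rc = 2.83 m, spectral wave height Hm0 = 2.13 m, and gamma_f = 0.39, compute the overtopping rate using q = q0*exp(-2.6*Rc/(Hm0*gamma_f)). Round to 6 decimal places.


q = q0 * exp(-2.6 * Rc / (Hm0 * gamma_f))
Exponent = -2.6 * 2.83 / (2.13 * 0.39)
= -2.6 * 2.83 / 0.8307
= -8.857590
exp(-8.857590) = 0.000142
q = 0.188 * 0.000142
q = 0.000027 m^3/s/m

0.000027


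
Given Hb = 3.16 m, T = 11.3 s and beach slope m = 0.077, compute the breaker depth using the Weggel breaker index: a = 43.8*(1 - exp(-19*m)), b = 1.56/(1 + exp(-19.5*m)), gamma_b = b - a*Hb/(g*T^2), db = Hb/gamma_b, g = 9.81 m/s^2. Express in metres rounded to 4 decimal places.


a = 43.8 * (1 - exp(-19 * m))
exp(-19 * 0.077) = exp(-1.4630) = 0.231541
a = 43.8 * (1 - 0.231541) = 33.658521
b = 1.56 / (1 + exp(-19.5 * m))
exp(-19.5 * 0.077) = exp(-1.5015) = 0.222796
b = 1.56 / (1 + 0.222796) = 1.275765
Hb / (g * T^2) = 3.16 / (9.81 * 11.3^2) = 3.16 / 1252.6389 = 0.00252267
gamma_b = b - a * Hb/(g*T^2) = 1.275765 - 33.658521 * 0.00252267 = 1.190856
db = Hb / gamma_b = 3.16 / 1.190856
db = 2.6536 m

2.6536


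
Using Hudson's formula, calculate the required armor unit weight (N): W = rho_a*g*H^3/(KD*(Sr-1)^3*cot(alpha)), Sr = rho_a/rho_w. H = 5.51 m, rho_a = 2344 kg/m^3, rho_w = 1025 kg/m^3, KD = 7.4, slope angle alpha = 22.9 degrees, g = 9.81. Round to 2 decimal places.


Sr = rho_a / rho_w = 2344 / 1025 = 2.286829
(Sr - 1) = 1.286829
(Sr - 1)^3 = 2.130899
cot(22.9) = 1 / tan(22.9) = 1 / 0.422417 = 2.367332
Numerator = 2344 * 9.81 * 5.51^3 = 3846638.8300
Denominator = 7.4 * 2.130899 * 2.367332 = 37.329622
W = 3846638.8300 / 37.329622
W = 103045.21 N

103045.21


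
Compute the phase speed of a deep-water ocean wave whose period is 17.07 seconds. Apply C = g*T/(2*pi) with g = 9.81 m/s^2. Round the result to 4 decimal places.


We use the deep-water celerity formula:
C = g * T / (2 * pi)
C = 9.81 * 17.07 / (2 * 3.14159...)
C = 167.456700 / 6.283185
C = 26.6516 m/s

26.6516


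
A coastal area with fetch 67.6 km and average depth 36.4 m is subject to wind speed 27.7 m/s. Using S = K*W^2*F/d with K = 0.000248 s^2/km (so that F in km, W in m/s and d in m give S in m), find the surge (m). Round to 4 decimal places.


S = K * W^2 * F / d
W^2 = 27.7^2 = 767.29
S = 0.000248 * 767.29 * 67.6 / 36.4
Numerator = 0.000248 * 767.29 * 67.6 = 12.863463
S = 12.863463 / 36.4 = 0.3534 m

0.3534


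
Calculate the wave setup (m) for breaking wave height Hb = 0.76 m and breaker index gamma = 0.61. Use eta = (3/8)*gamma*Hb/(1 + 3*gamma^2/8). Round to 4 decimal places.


eta = (3/8) * gamma * Hb / (1 + 3*gamma^2/8)
Numerator = (3/8) * 0.61 * 0.76 = 0.173850
Denominator = 1 + 3*0.61^2/8 = 1 + 0.139538 = 1.139538
eta = 0.173850 / 1.139538
eta = 0.1526 m

0.1526


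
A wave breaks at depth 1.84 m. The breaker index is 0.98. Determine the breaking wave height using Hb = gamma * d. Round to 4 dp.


Hb = gamma * d
Hb = 0.98 * 1.84
Hb = 1.8032 m

1.8032


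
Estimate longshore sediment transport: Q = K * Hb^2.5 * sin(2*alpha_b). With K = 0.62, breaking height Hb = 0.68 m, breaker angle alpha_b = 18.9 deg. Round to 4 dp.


Q = K * Hb^2.5 * sin(2 * alpha_b)
Hb^2.5 = 0.68^2.5 = 0.381305
sin(2 * 18.9) = sin(37.8) = 0.612907
Q = 0.62 * 0.381305 * 0.612907
Q = 0.1449 m^3/s

0.1449


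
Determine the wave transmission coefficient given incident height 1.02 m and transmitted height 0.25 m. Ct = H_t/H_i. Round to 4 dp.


Ct = H_t / H_i
Ct = 0.25 / 1.02
Ct = 0.2451

0.2451


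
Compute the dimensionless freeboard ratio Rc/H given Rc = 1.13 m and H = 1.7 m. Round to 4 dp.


Relative freeboard = Rc / H
= 1.13 / 1.7
= 0.6647

0.6647


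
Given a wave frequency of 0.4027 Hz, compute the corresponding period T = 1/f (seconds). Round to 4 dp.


T = 1 / f
T = 1 / 0.4027
T = 2.4832 s

2.4832


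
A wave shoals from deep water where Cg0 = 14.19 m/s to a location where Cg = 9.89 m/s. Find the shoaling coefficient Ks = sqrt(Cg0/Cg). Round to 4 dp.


Ks = sqrt(Cg0 / Cg)
Ks = sqrt(14.19 / 9.89)
Ks = sqrt(1.4348)
Ks = 1.1978

1.1978


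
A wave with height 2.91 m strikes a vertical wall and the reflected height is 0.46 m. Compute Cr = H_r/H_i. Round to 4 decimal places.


Cr = H_r / H_i
Cr = 0.46 / 2.91
Cr = 0.1581

0.1581


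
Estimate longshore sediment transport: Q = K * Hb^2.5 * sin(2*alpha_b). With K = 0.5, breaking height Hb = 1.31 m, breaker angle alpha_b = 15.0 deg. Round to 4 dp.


Q = K * Hb^2.5 * sin(2 * alpha_b)
Hb^2.5 = 1.31^2.5 = 1.964166
sin(2 * 15.0) = sin(30.0) = 0.500000
Q = 0.5 * 1.964166 * 0.500000
Q = 0.4910 m^3/s

0.4910


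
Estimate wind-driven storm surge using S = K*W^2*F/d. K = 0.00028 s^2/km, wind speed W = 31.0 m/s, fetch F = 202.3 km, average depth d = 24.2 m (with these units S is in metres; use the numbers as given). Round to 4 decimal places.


S = K * W^2 * F / d
W^2 = 31.0^2 = 961.00
S = 0.00028 * 961.00 * 202.3 / 24.2
Numerator = 0.00028 * 961.00 * 202.3 = 54.434884
S = 54.434884 / 24.2 = 2.2494 m

2.2494


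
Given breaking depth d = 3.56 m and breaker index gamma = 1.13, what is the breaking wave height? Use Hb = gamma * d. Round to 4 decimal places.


Hb = gamma * d
Hb = 1.13 * 3.56
Hb = 4.0228 m

4.0228


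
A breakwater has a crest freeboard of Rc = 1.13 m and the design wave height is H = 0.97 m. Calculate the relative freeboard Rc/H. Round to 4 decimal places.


Relative freeboard = Rc / H
= 1.13 / 0.97
= 1.1649

1.1649


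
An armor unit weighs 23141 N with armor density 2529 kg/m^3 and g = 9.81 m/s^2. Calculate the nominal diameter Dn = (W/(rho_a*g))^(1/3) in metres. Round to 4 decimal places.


V = W / (rho_a * g)
V = 23141 / (2529 * 9.81)
V = 23141 / 24809.49
V = 0.932748 m^3
Dn = V^(1/3) = 0.932748^(1/3)
Dn = 0.9771 m

0.9771


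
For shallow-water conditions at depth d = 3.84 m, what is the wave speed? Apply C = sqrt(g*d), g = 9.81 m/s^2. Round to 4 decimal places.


Using the shallow-water approximation:
C = sqrt(g * d) = sqrt(9.81 * 3.84)
C = sqrt(37.6704)
C = 6.1376 m/s

6.1376


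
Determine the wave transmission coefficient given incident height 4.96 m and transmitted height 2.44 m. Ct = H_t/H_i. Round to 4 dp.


Ct = H_t / H_i
Ct = 2.44 / 4.96
Ct = 0.4919

0.4919


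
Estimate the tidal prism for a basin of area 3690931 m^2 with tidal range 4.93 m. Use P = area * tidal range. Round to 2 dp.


Tidal prism = Area * Tidal range
P = 3690931 * 4.93
P = 18196289.83 m^3

18196289.83


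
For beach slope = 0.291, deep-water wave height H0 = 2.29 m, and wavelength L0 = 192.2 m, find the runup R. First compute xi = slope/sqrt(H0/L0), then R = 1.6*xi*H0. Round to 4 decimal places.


xi = slope / sqrt(H0/L0)
H0/L0 = 2.29/192.2 = 0.011915
sqrt(0.011915) = 0.109154
xi = 0.291 / 0.109154 = 2.665950
R = 1.6 * xi * H0 = 1.6 * 2.665950 * 2.29
R = 9.7680 m

9.7680


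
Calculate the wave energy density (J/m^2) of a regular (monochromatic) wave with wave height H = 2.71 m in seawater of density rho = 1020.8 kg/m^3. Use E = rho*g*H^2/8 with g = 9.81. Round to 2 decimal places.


E = (1/8) * rho * g * H^2
E = (1/8) * 1020.8 * 9.81 * 2.71^2
E = 0.125 * 1020.8 * 9.81 * 7.3441
E = 9193.02 J/m^2

9193.02


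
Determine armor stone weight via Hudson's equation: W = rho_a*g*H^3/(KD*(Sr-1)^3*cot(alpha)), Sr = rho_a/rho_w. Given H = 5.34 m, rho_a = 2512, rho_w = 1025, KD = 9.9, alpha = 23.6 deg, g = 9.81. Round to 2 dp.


Sr = rho_a / rho_w = 2512 / 1025 = 2.450732
(Sr - 1) = 1.450732
(Sr - 1)^3 = 3.053243
cot(23.6) = 1 / tan(23.6) = 1 / 0.436889 = 2.288910
Numerator = 2512 * 9.81 * 5.34^3 = 3752428.3939
Denominator = 9.9 * 3.053243 * 2.288910 = 69.187102
W = 3752428.3939 / 69.187102
W = 54235.95 N

54235.95


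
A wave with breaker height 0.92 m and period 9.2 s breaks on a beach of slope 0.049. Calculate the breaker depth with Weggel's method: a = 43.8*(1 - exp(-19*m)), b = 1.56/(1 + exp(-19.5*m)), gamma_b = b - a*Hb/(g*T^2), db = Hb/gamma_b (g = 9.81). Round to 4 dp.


a = 43.8 * (1 - exp(-19 * m))
exp(-19 * 0.049) = exp(-0.9310) = 0.394159
a = 43.8 * (1 - 0.394159) = 26.535820
b = 1.56 / (1 + exp(-19.5 * m))
exp(-19.5 * 0.049) = exp(-0.9555) = 0.384620
b = 1.56 / (1 + 0.384620) = 1.126663
Hb / (g * T^2) = 0.92 / (9.81 * 9.2^2) = 0.92 / 830.3184 = 0.00110801
gamma_b = b - a * Hb/(g*T^2) = 1.126663 - 26.535820 * 0.00110801 = 1.097261
db = Hb / gamma_b = 0.92 / 1.097261
db = 0.8385 m

0.8385


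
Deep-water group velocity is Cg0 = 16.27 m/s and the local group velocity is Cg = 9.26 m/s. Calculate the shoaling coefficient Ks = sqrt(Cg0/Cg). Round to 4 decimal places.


Ks = sqrt(Cg0 / Cg)
Ks = sqrt(16.27 / 9.26)
Ks = sqrt(1.7570)
Ks = 1.3255

1.3255


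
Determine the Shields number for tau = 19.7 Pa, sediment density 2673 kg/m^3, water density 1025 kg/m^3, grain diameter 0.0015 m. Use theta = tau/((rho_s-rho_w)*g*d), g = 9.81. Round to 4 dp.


theta = tau / ((rho_s - rho_w) * g * d)
rho_s - rho_w = 2673 - 1025 = 1648
Denominator = 1648 * 9.81 * 0.0015 = 24.250320
theta = 19.7 / 24.250320
theta = 0.8124

0.8124


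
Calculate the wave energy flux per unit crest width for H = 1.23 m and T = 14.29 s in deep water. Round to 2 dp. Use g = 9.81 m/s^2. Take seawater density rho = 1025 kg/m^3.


P = rho * g^2 * H^2 * T / (32 * pi)
P = 1025 * 9.81^2 * 1.23^2 * 14.29 / (32 * pi)
P = 1025 * 96.2361 * 1.5129 * 14.29 / 100.53096
P = 21213.12 W/m

21213.12


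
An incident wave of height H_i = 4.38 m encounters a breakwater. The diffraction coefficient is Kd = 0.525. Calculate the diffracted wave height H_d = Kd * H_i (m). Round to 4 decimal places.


H_d = Kd * H_i
H_d = 0.525 * 4.38
H_d = 2.2995 m

2.2995


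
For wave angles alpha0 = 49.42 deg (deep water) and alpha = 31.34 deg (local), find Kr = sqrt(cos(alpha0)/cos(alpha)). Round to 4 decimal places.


Kr = sqrt(cos(alpha0) / cos(alpha))
cos(49.42) = 0.650509
cos(31.34) = 0.854096
Kr = sqrt(0.650509 / 0.854096)
Kr = sqrt(0.761635)
Kr = 0.8727

0.8727


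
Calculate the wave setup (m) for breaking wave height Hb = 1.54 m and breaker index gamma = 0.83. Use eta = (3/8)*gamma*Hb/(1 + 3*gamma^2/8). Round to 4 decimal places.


eta = (3/8) * gamma * Hb / (1 + 3*gamma^2/8)
Numerator = (3/8) * 0.83 * 1.54 = 0.479325
Denominator = 1 + 3*0.83^2/8 = 1 + 0.258338 = 1.258338
eta = 0.479325 / 1.258338
eta = 0.3809 m

0.3809


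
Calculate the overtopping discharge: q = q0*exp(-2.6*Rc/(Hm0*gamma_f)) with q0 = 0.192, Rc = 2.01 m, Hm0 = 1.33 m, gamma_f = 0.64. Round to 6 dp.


q = q0 * exp(-2.6 * Rc / (Hm0 * gamma_f))
Exponent = -2.6 * 2.01 / (1.33 * 0.64)
= -2.6 * 2.01 / 0.8512
= -6.139568
exp(-6.139568) = 0.002156
q = 0.192 * 0.002156
q = 0.000414 m^3/s/m

0.000414


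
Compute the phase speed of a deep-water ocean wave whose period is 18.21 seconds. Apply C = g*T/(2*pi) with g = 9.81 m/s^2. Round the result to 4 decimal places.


We use the deep-water celerity formula:
C = g * T / (2 * pi)
C = 9.81 * 18.21 / (2 * 3.14159...)
C = 178.640100 / 6.283185
C = 28.4315 m/s

28.4315


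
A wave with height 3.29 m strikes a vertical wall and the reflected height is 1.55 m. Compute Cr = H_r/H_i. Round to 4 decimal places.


Cr = H_r / H_i
Cr = 1.55 / 3.29
Cr = 0.4711

0.4711


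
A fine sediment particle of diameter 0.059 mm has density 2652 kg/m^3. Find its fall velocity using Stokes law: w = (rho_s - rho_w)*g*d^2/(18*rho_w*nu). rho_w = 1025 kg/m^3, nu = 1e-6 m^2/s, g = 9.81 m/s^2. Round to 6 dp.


w = (rho_s - rho_w) * g * d^2 / (18 * rho_w * nu)
d = 0.059 mm = 0.000059 m
rho_s - rho_w = 2652 - 1025 = 1627
Numerator = 1627 * 9.81 * (0.000059)^2 = 0.000055559788
Denominator = 18 * 1025 * 1e-6 = 0.018450
w = 0.003011 m/s

0.003011


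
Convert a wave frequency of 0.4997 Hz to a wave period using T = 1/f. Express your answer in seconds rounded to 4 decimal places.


T = 1 / f
T = 1 / 0.4997
T = 2.0012 s

2.0012


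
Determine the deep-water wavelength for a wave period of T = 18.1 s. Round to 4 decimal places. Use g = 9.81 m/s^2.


L0 = g * T^2 / (2 * pi)
L0 = 9.81 * 18.1^2 / (2 * pi)
L0 = 9.81 * 327.6100 / 6.28319
L0 = 3213.8541 / 6.28319
L0 = 511.5008 m

511.5008


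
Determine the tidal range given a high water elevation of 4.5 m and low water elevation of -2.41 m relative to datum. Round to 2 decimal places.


Tidal range = High water - Low water
Tidal range = 4.5 - (-2.41)
Tidal range = 6.91 m

6.91


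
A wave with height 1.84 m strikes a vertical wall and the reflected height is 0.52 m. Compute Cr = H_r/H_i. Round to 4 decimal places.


Cr = H_r / H_i
Cr = 0.52 / 1.84
Cr = 0.2826

0.2826


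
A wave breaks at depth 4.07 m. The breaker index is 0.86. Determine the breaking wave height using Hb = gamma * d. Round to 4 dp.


Hb = gamma * d
Hb = 0.86 * 4.07
Hb = 3.5002 m

3.5002


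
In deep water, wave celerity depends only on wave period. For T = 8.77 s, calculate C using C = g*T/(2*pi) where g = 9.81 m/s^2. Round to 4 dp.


We use the deep-water celerity formula:
C = g * T / (2 * pi)
C = 9.81 * 8.77 / (2 * 3.14159...)
C = 86.033700 / 6.283185
C = 13.6927 m/s

13.6927


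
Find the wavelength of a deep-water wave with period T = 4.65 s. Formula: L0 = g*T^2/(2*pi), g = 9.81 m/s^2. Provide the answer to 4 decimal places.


L0 = g * T^2 / (2 * pi)
L0 = 9.81 * 4.65^2 / (2 * pi)
L0 = 9.81 * 21.6225 / 6.28319
L0 = 212.1167 / 6.28319
L0 = 33.7594 m

33.7594


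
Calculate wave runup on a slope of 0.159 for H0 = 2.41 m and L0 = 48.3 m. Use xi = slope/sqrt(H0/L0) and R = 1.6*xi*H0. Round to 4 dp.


xi = slope / sqrt(H0/L0)
H0/L0 = 2.41/48.3 = 0.049896
sqrt(0.049896) = 0.223375
xi = 0.159 / 0.223375 = 0.711807
R = 1.6 * xi * H0 = 1.6 * 0.711807 * 2.41
R = 2.7447 m

2.7447


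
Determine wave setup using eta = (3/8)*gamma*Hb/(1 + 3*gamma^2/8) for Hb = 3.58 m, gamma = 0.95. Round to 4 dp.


eta = (3/8) * gamma * Hb / (1 + 3*gamma^2/8)
Numerator = (3/8) * 0.95 * 3.58 = 1.275375
Denominator = 1 + 3*0.95^2/8 = 1 + 0.338438 = 1.338438
eta = 1.275375 / 1.338438
eta = 0.9529 m

0.9529


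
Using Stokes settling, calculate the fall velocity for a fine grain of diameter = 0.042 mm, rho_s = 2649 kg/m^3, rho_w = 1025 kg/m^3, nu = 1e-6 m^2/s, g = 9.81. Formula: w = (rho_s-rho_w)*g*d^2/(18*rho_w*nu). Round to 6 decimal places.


w = (rho_s - rho_w) * g * d^2 / (18 * rho_w * nu)
d = 0.042 mm = 0.000042 m
rho_s - rho_w = 2649 - 1025 = 1624
Numerator = 1624 * 9.81 * (0.000042)^2 = 0.000028103060
Denominator = 18 * 1025 * 1e-6 = 0.018450
w = 0.001523 m/s

0.001523


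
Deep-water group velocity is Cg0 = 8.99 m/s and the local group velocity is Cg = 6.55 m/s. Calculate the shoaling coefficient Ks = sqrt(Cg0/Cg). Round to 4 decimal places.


Ks = sqrt(Cg0 / Cg)
Ks = sqrt(8.99 / 6.55)
Ks = sqrt(1.3725)
Ks = 1.1715

1.1715


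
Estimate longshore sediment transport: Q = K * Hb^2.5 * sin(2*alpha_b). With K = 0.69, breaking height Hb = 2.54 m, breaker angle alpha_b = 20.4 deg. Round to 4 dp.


Q = K * Hb^2.5 * sin(2 * alpha_b)
Hb^2.5 = 2.54^2.5 = 10.282158
sin(2 * 20.4) = sin(40.8) = 0.653421
Q = 0.69 * 10.282158 * 0.653421
Q = 4.6358 m^3/s

4.6358


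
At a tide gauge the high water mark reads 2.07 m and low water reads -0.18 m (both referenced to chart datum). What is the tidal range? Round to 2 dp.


Tidal range = High water - Low water
Tidal range = 2.07 - (-0.18)
Tidal range = 2.25 m

2.25


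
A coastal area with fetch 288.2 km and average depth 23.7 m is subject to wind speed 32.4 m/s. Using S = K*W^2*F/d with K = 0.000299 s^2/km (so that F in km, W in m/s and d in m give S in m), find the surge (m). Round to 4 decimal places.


S = K * W^2 * F / d
W^2 = 32.4^2 = 1049.76
S = 0.000299 * 1049.76 * 288.2 / 23.7
Numerator = 0.000299 * 1049.76 * 288.2 = 90.459709
S = 90.459709 / 23.7 = 3.8169 m

3.8169


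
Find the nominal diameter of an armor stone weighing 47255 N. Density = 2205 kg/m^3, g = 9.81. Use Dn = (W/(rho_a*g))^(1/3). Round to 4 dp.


V = W / (rho_a * g)
V = 47255 / (2205 * 9.81)
V = 47255 / 21631.05
V = 2.184591 m^3
Dn = V^(1/3) = 2.184591^(1/3)
Dn = 1.2975 m

1.2975


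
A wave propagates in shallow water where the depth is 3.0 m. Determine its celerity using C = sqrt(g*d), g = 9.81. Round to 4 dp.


Using the shallow-water approximation:
C = sqrt(g * d) = sqrt(9.81 * 3.0)
C = sqrt(29.4300)
C = 5.4249 m/s

5.4249


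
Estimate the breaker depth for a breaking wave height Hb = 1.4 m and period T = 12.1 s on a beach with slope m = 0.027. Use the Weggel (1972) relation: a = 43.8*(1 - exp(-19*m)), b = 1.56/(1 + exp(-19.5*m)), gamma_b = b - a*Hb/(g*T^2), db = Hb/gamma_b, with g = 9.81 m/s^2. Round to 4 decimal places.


a = 43.8 * (1 - exp(-19 * m))
exp(-19 * 0.027) = exp(-0.5130) = 0.598697
a = 43.8 * (1 - 0.598697) = 17.577081
b = 1.56 / (1 + exp(-19.5 * m))
exp(-19.5 * 0.027) = exp(-0.5265) = 0.590669
b = 1.56 / (1 + 0.590669) = 0.980720
Hb / (g * T^2) = 1.4 / (9.81 * 12.1^2) = 1.4 / 1436.2821 = 0.00097474
gamma_b = b - a * Hb/(g*T^2) = 0.980720 - 17.577081 * 0.00097474 = 0.963587
db = Hb / gamma_b = 1.4 / 0.963587
db = 1.4529 m

1.4529


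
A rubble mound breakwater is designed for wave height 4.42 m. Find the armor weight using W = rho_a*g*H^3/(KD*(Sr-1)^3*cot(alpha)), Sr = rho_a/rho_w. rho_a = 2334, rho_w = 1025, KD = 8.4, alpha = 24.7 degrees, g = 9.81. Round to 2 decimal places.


Sr = rho_a / rho_w = 2334 / 1025 = 2.277073
(Sr - 1) = 1.277073
(Sr - 1)^3 = 2.082799
cot(24.7) = 1 / tan(24.7) = 1 / 0.459949 = 2.174156
Numerator = 2334 * 9.81 * 4.42^3 = 1977136.5611
Denominator = 8.4 * 2.082799 * 2.174156 = 38.037969
W = 1977136.5611 / 38.037969
W = 51977.97 N

51977.97


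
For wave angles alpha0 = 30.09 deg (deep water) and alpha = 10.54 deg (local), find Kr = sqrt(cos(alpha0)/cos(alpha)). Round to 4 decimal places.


Kr = sqrt(cos(alpha0) / cos(alpha))
cos(30.09) = 0.865239
cos(10.54) = 0.983127
Kr = sqrt(0.865239 / 0.983127)
Kr = sqrt(0.880088)
Kr = 0.9381

0.9381


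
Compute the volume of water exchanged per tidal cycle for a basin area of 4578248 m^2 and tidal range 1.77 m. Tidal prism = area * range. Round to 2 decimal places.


Tidal prism = Area * Tidal range
P = 4578248 * 1.77
P = 8103498.96 m^3

8103498.96


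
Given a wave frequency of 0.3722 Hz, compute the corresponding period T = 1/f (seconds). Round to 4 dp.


T = 1 / f
T = 1 / 0.3722
T = 2.6867 s

2.6867


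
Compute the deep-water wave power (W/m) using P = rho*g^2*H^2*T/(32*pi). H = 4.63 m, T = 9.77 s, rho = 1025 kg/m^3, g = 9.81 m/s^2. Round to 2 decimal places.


P = rho * g^2 * H^2 * T / (32 * pi)
P = 1025 * 9.81^2 * 4.63^2 * 9.77 / (32 * pi)
P = 1025 * 96.2361 * 21.4369 * 9.77 / 100.53096
P = 205503.19 W/m

205503.19


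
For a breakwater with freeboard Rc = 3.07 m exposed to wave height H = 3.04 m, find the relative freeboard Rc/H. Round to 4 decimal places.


Relative freeboard = Rc / H
= 3.07 / 3.04
= 1.0099

1.0099


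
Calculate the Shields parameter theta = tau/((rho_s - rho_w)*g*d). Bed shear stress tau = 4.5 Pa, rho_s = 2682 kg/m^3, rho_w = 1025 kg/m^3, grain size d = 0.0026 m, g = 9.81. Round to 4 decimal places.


theta = tau / ((rho_s - rho_w) * g * d)
rho_s - rho_w = 2682 - 1025 = 1657
Denominator = 1657 * 9.81 * 0.0026 = 42.263442
theta = 4.5 / 42.263442
theta = 0.1065

0.1065


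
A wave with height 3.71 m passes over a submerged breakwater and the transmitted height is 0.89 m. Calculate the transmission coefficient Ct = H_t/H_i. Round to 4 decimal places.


Ct = H_t / H_i
Ct = 0.89 / 3.71
Ct = 0.2399

0.2399


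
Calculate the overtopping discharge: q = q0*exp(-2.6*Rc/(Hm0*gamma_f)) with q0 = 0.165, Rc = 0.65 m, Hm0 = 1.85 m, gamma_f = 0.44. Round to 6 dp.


q = q0 * exp(-2.6 * Rc / (Hm0 * gamma_f))
Exponent = -2.6 * 0.65 / (1.85 * 0.44)
= -2.6 * 0.65 / 0.8140
= -2.076167
exp(-2.076167) = 0.125410
q = 0.165 * 0.125410
q = 0.020693 m^3/s/m

0.020693


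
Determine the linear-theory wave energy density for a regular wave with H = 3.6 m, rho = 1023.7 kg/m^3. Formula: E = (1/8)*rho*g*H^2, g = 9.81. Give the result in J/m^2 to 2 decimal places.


E = (1/8) * rho * g * H^2
E = (1/8) * 1023.7 * 9.81 * 3.6^2
E = 0.125 * 1023.7 * 9.81 * 12.9600
E = 16268.85 J/m^2

16268.85


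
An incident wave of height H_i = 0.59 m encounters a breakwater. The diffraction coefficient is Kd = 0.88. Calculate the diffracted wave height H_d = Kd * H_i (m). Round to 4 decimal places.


H_d = Kd * H_i
H_d = 0.88 * 0.59
H_d = 0.5192 m

0.5192


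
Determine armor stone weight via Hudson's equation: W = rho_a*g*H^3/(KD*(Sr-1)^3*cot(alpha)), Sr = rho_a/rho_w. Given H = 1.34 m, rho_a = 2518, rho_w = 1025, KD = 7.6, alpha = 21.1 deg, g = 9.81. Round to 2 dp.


Sr = rho_a / rho_w = 2518 / 1025 = 2.456585
(Sr - 1) = 1.456585
(Sr - 1)^3 = 3.090351
cot(21.1) = 1 / tan(21.1) = 1 / 0.385868 = 2.591561
Numerator = 2518 * 9.81 * 1.34^3 = 59434.5704
Denominator = 7.6 * 3.090351 * 2.591561 = 60.867124
W = 59434.5704 / 60.867124
W = 976.46 N

976.46


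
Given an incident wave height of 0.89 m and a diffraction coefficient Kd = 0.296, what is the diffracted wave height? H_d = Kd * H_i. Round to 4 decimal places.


H_d = Kd * H_i
H_d = 0.296 * 0.89
H_d = 0.2634 m

0.2634


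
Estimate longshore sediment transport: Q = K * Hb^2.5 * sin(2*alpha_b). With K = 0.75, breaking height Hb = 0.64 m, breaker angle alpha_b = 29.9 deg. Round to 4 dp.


Q = K * Hb^2.5 * sin(2 * alpha_b)
Hb^2.5 = 0.64^2.5 = 0.327680
sin(2 * 29.9) = sin(59.8) = 0.864275
Q = 0.75 * 0.327680 * 0.864275
Q = 0.2124 m^3/s

0.2124


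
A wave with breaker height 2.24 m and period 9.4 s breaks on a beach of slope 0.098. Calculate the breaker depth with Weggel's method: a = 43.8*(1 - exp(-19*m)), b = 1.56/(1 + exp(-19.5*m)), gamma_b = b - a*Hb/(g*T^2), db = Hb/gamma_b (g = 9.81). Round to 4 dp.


a = 43.8 * (1 - exp(-19 * m))
exp(-19 * 0.098) = exp(-1.8620) = 0.155362
a = 43.8 * (1 - 0.155362) = 36.995162
b = 1.56 / (1 + exp(-19.5 * m))
exp(-19.5 * 0.098) = exp(-1.9110) = 0.147932
b = 1.56 / (1 + 0.147932) = 1.358965
Hb / (g * T^2) = 2.24 / (9.81 * 9.4^2) = 2.24 / 866.8116 = 0.00258418
gamma_b = b - a * Hb/(g*T^2) = 1.358965 - 36.995162 * 0.00258418 = 1.263363
db = Hb / gamma_b = 2.24 / 1.263363
db = 1.7730 m

1.7730


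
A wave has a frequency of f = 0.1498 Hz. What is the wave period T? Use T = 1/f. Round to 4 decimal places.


T = 1 / f
T = 1 / 0.1498
T = 6.6756 s

6.6756


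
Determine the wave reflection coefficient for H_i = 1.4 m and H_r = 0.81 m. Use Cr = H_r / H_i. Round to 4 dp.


Cr = H_r / H_i
Cr = 0.81 / 1.4
Cr = 0.5786

0.5786


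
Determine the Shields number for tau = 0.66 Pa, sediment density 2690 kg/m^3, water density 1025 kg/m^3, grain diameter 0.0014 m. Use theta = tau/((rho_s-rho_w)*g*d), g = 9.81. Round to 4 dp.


theta = tau / ((rho_s - rho_w) * g * d)
rho_s - rho_w = 2690 - 1025 = 1665
Denominator = 1665 * 9.81 * 0.0014 = 22.867110
theta = 0.66 / 22.867110
theta = 0.0289

0.0289


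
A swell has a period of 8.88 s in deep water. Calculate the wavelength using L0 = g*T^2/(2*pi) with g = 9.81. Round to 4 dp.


L0 = g * T^2 / (2 * pi)
L0 = 9.81 * 8.88^2 / (2 * pi)
L0 = 9.81 * 78.8544 / 6.28319
L0 = 773.5617 / 6.28319
L0 = 123.1162 m

123.1162


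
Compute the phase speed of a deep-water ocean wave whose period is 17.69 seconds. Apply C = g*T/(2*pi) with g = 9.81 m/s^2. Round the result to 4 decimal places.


We use the deep-water celerity formula:
C = g * T / (2 * pi)
C = 9.81 * 17.69 / (2 * 3.14159...)
C = 173.538900 / 6.283185
C = 27.6196 m/s

27.6196


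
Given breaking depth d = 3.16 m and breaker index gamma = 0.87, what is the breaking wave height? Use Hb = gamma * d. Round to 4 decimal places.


Hb = gamma * d
Hb = 0.87 * 3.16
Hb = 2.7492 m

2.7492


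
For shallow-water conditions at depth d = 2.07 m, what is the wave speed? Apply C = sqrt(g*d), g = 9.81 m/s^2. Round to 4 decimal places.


Using the shallow-water approximation:
C = sqrt(g * d) = sqrt(9.81 * 2.07)
C = sqrt(20.3067)
C = 4.5063 m/s

4.5063


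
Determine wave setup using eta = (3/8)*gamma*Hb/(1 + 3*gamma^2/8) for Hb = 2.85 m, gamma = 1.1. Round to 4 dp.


eta = (3/8) * gamma * Hb / (1 + 3*gamma^2/8)
Numerator = (3/8) * 1.1 * 2.85 = 1.175625
Denominator = 1 + 3*1.1^2/8 = 1 + 0.453750 = 1.453750
eta = 1.175625 / 1.453750
eta = 0.8087 m

0.8087


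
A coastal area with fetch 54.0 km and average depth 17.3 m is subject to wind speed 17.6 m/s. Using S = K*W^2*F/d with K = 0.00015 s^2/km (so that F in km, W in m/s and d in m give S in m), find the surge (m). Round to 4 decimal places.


S = K * W^2 * F / d
W^2 = 17.6^2 = 309.76
S = 0.00015 * 309.76 * 54.0 / 17.3
Numerator = 0.00015 * 309.76 * 54.0 = 2.509056
S = 2.509056 / 17.3 = 0.1450 m

0.1450


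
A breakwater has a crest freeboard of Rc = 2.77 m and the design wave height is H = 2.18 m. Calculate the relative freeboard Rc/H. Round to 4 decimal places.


Relative freeboard = Rc / H
= 2.77 / 2.18
= 1.2706

1.2706


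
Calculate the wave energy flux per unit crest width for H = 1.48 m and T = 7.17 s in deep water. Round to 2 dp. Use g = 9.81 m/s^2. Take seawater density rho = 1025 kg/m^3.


P = rho * g^2 * H^2 * T / (32 * pi)
P = 1025 * 9.81^2 * 1.48^2 * 7.17 / (32 * pi)
P = 1025 * 96.2361 * 2.1904 * 7.17 / 100.53096
P = 15410.07 W/m

15410.07


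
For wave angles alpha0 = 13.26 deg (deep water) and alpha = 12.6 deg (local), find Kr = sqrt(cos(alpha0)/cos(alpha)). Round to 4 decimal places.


Kr = sqrt(cos(alpha0) / cos(alpha))
cos(13.26) = 0.973339
cos(12.6) = 0.975917
Kr = sqrt(0.973339 / 0.975917)
Kr = sqrt(0.997359)
Kr = 0.9987

0.9987


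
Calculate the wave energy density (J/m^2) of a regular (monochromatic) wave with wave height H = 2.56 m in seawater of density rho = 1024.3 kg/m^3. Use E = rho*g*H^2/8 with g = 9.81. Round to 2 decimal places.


E = (1/8) * rho * g * H^2
E = (1/8) * 1024.3 * 9.81 * 2.56^2
E = 0.125 * 1024.3 * 9.81 * 6.5536
E = 8231.64 J/m^2

8231.64


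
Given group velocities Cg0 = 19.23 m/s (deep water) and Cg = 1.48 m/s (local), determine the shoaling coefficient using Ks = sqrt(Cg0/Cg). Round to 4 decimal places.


Ks = sqrt(Cg0 / Cg)
Ks = sqrt(19.23 / 1.48)
Ks = sqrt(12.9932)
Ks = 3.6046

3.6046


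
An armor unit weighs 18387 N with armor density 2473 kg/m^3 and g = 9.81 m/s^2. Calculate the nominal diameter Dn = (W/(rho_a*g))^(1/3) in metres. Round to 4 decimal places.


V = W / (rho_a * g)
V = 18387 / (2473 * 9.81)
V = 18387 / 24260.13
V = 0.757910 m^3
Dn = V^(1/3) = 0.757910^(1/3)
Dn = 0.9117 m

0.9117


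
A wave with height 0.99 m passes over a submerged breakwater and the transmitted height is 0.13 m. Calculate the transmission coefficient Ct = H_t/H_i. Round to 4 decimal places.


Ct = H_t / H_i
Ct = 0.13 / 0.99
Ct = 0.1313

0.1313


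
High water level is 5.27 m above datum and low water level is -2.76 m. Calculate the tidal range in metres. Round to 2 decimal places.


Tidal range = High water - Low water
Tidal range = 5.27 - (-2.76)
Tidal range = 8.03 m

8.03


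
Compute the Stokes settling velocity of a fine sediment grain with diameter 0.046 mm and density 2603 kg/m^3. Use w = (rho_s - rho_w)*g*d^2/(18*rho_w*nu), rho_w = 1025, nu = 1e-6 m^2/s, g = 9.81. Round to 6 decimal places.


w = (rho_s - rho_w) * g * d^2 / (18 * rho_w * nu)
d = 0.046 mm = 0.000046 m
rho_s - rho_w = 2603 - 1025 = 1578
Numerator = 1578 * 9.81 * (0.000046)^2 = 0.000032756061
Denominator = 18 * 1025 * 1e-6 = 0.018450
w = 0.001775 m/s

0.001775


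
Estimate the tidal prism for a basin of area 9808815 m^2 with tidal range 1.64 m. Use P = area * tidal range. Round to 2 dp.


Tidal prism = Area * Tidal range
P = 9808815 * 1.64
P = 16086456.60 m^3

16086456.60


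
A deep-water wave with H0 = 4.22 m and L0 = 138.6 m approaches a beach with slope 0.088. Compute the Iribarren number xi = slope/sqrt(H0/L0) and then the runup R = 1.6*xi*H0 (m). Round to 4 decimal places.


xi = slope / sqrt(H0/L0)
H0/L0 = 4.22/138.6 = 0.030447
sqrt(0.030447) = 0.174492
xi = 0.088 / 0.174492 = 0.504322
R = 1.6 * xi * H0 = 1.6 * 0.504322 * 4.22
R = 3.4052 m

3.4052


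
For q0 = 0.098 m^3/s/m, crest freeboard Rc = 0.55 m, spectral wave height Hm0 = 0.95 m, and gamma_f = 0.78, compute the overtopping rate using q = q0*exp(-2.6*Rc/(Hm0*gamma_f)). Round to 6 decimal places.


q = q0 * exp(-2.6 * Rc / (Hm0 * gamma_f))
Exponent = -2.6 * 0.55 / (0.95 * 0.78)
= -2.6 * 0.55 / 0.7410
= -1.929825
exp(-1.929825) = 0.145174
q = 0.098 * 0.145174
q = 0.014227 m^3/s/m

0.014227


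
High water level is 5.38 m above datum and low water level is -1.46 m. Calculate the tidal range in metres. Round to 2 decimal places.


Tidal range = High water - Low water
Tidal range = 5.38 - (-1.46)
Tidal range = 6.84 m

6.84


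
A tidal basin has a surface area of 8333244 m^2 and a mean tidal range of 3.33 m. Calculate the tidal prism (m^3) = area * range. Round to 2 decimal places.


Tidal prism = Area * Tidal range
P = 8333244 * 3.33
P = 27749702.52 m^3

27749702.52


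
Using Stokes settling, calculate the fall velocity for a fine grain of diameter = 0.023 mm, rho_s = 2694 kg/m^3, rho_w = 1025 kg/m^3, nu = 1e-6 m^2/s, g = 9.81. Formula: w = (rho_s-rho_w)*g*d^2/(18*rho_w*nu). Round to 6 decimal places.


w = (rho_s - rho_w) * g * d^2 / (18 * rho_w * nu)
d = 0.023 mm = 0.000023 m
rho_s - rho_w = 2694 - 1025 = 1669
Numerator = 1669 * 9.81 * (0.000023)^2 = 0.000008661259
Denominator = 18 * 1025 * 1e-6 = 0.018450
w = 0.000469 m/s

0.000469


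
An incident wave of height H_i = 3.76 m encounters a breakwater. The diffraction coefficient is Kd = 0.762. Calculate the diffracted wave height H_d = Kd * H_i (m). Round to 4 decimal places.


H_d = Kd * H_i
H_d = 0.762 * 3.76
H_d = 2.8651 m

2.8651


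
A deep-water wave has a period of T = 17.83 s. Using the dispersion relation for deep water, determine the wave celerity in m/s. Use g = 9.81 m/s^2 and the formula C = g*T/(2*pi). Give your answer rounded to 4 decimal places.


We use the deep-water celerity formula:
C = g * T / (2 * pi)
C = 9.81 * 17.83 / (2 * 3.14159...)
C = 174.912300 / 6.283185
C = 27.8382 m/s

27.8382


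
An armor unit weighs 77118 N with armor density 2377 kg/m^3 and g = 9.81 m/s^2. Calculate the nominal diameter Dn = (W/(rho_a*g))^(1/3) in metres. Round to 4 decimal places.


V = W / (rho_a * g)
V = 77118 / (2377 * 9.81)
V = 77118 / 23318.37
V = 3.307178 m^3
Dn = V^(1/3) = 3.307178^(1/3)
Dn = 1.4899 m

1.4899


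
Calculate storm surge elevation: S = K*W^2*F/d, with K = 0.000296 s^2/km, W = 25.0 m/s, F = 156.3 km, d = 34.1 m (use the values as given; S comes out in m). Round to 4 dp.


S = K * W^2 * F / d
W^2 = 25.0^2 = 625.00
S = 0.000296 * 625.00 * 156.3 / 34.1
Numerator = 0.000296 * 625.00 * 156.3 = 28.915500
S = 28.915500 / 34.1 = 0.8480 m

0.8480


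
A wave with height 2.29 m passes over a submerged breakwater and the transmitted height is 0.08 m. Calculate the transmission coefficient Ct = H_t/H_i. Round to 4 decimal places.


Ct = H_t / H_i
Ct = 0.08 / 2.29
Ct = 0.0349

0.0349


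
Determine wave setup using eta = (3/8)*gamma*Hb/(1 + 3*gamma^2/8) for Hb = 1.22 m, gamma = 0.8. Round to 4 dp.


eta = (3/8) * gamma * Hb / (1 + 3*gamma^2/8)
Numerator = (3/8) * 0.8 * 1.22 = 0.366000
Denominator = 1 + 3*0.8^2/8 = 1 + 0.240000 = 1.240000
eta = 0.366000 / 1.240000
eta = 0.2952 m

0.2952


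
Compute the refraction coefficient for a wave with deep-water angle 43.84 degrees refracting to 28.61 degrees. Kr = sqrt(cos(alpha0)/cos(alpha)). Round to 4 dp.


Kr = sqrt(cos(alpha0) / cos(alpha))
cos(43.84) = 0.721277
cos(28.61) = 0.877899
Kr = sqrt(0.721277 / 0.877899)
Kr = sqrt(0.821594)
Kr = 0.9064

0.9064


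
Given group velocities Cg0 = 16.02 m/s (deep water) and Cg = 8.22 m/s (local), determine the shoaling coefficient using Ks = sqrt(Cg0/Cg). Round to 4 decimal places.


Ks = sqrt(Cg0 / Cg)
Ks = sqrt(16.02 / 8.22)
Ks = sqrt(1.9489)
Ks = 1.3960

1.3960


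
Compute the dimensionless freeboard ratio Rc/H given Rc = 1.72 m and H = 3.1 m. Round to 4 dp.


Relative freeboard = Rc / H
= 1.72 / 3.1
= 0.5548

0.5548


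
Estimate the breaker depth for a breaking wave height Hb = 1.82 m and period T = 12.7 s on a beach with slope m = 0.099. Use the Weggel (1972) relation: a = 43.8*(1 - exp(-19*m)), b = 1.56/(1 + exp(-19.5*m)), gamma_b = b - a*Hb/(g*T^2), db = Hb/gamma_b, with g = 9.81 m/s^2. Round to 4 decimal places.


a = 43.8 * (1 - exp(-19 * m))
exp(-19 * 0.099) = exp(-1.8810) = 0.152438
a = 43.8 * (1 - 0.152438) = 37.123233
b = 1.56 / (1 + exp(-19.5 * m))
exp(-19.5 * 0.099) = exp(-1.9305) = 0.145076
b = 1.56 / (1 + 0.145076) = 1.362355
Hb / (g * T^2) = 1.82 / (9.81 * 12.7^2) = 1.82 / 1582.2549 = 0.00115026
gamma_b = b - a * Hb/(g*T^2) = 1.362355 - 37.123233 * 0.00115026 = 1.319654
db = Hb / gamma_b = 1.82 / 1.319654
db = 1.3791 m

1.3791


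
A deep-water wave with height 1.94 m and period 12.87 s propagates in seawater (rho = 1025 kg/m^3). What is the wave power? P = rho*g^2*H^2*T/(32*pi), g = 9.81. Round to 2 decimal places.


P = rho * g^2 * H^2 * T / (32 * pi)
P = 1025 * 9.81^2 * 1.94^2 * 12.87 / (32 * pi)
P = 1025 * 96.2361 * 3.7636 * 12.87 / 100.53096
P = 47527.40 W/m

47527.40


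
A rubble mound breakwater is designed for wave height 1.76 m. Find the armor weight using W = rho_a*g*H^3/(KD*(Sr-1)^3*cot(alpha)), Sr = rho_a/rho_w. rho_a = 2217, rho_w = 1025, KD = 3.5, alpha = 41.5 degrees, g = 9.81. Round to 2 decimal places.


Sr = rho_a / rho_w = 2217 / 1025 = 2.162927
(Sr - 1) = 1.162927
(Sr - 1)^3 = 1.572741
cot(41.5) = 1 / tan(41.5) = 1 / 0.884725 = 1.130294
Numerator = 2217 * 9.81 * 1.76^3 = 118569.4223
Denominator = 3.5 * 1.572741 * 1.130294 = 6.221811
W = 118569.4223 / 6.221811
W = 19057.06 N

19057.06


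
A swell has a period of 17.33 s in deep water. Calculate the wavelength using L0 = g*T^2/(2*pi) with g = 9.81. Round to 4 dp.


L0 = g * T^2 / (2 * pi)
L0 = 9.81 * 17.33^2 / (2 * pi)
L0 = 9.81 * 300.3289 / 6.28319
L0 = 2946.2265 / 6.28319
L0 = 468.9065 m

468.9065


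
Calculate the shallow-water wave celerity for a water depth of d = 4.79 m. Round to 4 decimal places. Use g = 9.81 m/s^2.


Using the shallow-water approximation:
C = sqrt(g * d) = sqrt(9.81 * 4.79)
C = sqrt(46.9899)
C = 6.8549 m/s

6.8549


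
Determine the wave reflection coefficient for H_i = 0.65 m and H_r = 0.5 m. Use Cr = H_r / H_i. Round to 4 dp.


Cr = H_r / H_i
Cr = 0.5 / 0.65
Cr = 0.7692

0.7692


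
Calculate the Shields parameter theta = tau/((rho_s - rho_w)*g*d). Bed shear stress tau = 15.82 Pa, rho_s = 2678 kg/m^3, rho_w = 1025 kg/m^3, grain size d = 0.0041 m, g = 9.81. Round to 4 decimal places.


theta = tau / ((rho_s - rho_w) * g * d)
rho_s - rho_w = 2678 - 1025 = 1653
Denominator = 1653 * 9.81 * 0.0041 = 66.485313
theta = 15.82 / 66.485313
theta = 0.2379

0.2379


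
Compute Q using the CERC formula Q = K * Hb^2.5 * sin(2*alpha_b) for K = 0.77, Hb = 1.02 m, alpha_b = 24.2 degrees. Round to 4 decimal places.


Q = K * Hb^2.5 * sin(2 * alpha_b)
Hb^2.5 = 1.02^2.5 = 1.050752
sin(2 * 24.2) = sin(48.4) = 0.747798
Q = 0.77 * 1.050752 * 0.747798
Q = 0.6050 m^3/s

0.6050


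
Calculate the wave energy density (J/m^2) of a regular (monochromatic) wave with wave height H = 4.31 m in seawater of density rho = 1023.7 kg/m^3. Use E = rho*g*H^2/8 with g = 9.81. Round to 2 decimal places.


E = (1/8) * rho * g * H^2
E = (1/8) * 1023.7 * 9.81 * 4.31^2
E = 0.125 * 1023.7 * 9.81 * 18.5761
E = 23318.80 J/m^2

23318.80
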